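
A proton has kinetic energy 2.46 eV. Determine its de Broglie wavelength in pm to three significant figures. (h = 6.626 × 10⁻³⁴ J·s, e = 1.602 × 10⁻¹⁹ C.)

KE = 2.46 eV = 3.941 × 10⁻¹⁹ J.
p = √(2mKE) = √(2 × 1.673 × 10⁻²⁷ × 3.941 × 10⁻¹⁹) = 3.631 × 10⁻²³ kg·m/s.
λ = h/p = 6.626 × 10⁻³⁴ / 3.631 × 10⁻²³ = 1.82 × 10⁻¹¹ m = 18.2 pm.

λ = 18.2 pm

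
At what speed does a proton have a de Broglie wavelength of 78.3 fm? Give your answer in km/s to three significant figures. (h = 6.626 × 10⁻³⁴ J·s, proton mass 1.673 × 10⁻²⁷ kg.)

p = h/λ = 6.626 × 10⁻³⁴ / 7.830 × 10⁻¹⁴ = 8.462 × 10⁻²¹ kg·m/s.
v = p/m = 8.462 × 10⁻²¹ / 1.673 × 10⁻²⁷ = 5.06 × 10⁶ m/s = 5060 km/s.

v = 5060 km/s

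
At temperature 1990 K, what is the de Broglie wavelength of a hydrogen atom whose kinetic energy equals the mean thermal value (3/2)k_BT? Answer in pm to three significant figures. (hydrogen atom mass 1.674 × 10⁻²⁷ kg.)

λ = 56.4 pm

KE = (3/2)k_BT = 1.5 × 1.381 × 10⁻²³ × 1990 = 4.122 × 10⁻²⁰ J.
p = √(2mKE) = √(2 × 1.674 × 10⁻²⁷ × 4.122 × 10⁻²⁰) = 1.175 × 10⁻²³ kg·m/s.
λ = h/p = 5.64 × 10⁻¹¹ m = 56.4 pm.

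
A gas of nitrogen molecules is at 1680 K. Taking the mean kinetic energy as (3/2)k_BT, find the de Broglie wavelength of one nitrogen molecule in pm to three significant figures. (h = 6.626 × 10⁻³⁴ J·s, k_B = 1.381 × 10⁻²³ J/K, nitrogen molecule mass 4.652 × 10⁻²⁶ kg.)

λ = 11.6 pm

KE = (3/2)k_BT = 1.5 × 1.381 × 10⁻²³ × 1680 = 3.480 × 10⁻²⁰ J.
p = √(2mKE) = √(2 × 4.652 × 10⁻²⁶ × 3.480 × 10⁻²⁰) = 5.690 × 10⁻²³ kg·m/s.
λ = h/p = 1.16 × 10⁻¹¹ m = 11.6 pm.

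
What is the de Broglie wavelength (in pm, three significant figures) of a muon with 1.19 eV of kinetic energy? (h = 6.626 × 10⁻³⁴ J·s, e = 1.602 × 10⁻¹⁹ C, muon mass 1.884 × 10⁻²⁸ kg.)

λ = 78.2 pm

KE = 1.19 eV = 1.906 × 10⁻¹⁹ J.
p = √(2mKE) = √(2 × 1.884 × 10⁻²⁸ × 1.906 × 10⁻¹⁹) = 8.475 × 10⁻²⁴ kg·m/s.
λ = h/p = 6.626 × 10⁻³⁴ / 8.475 × 10⁻²⁴ = 7.82 × 10⁻¹¹ m = 78.2 pm.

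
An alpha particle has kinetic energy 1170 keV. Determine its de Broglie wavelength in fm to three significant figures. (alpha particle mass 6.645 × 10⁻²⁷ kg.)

λ = 13.3 fm

KE = 1170 keV = 1.874 × 10⁻¹³ J.
p = √(2mKE) = √(2 × 6.645 × 10⁻²⁷ × 1.874 × 10⁻¹³) = 4.991 × 10⁻²⁰ kg·m/s.
λ = h/p = 6.626 × 10⁻³⁴ / 4.991 × 10⁻²⁰ = 1.33 × 10⁻¹⁴ m = 13.3 fm.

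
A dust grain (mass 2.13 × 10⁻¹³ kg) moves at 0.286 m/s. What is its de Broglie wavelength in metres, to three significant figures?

λ = 1.09 × 10⁻²⁰ m

p = mv = 2.13 × 10⁻¹³ × 0.286 = 6.092 × 10⁻¹⁴ kg·m/s.
λ = h/p = 6.626 × 10⁻³⁴ / 6.092 × 10⁻¹⁴ = 1.09 × 10⁻²⁰ m.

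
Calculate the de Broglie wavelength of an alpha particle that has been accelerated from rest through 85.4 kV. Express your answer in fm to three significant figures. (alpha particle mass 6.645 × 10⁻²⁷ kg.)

λ = 34.7 fm

KE = 2eV = 2 × 1.602 × 10⁻¹⁹ × 8.540 × 10⁴ = 2.736 × 10⁻¹⁴ J.
p = √(2mKE) = √(2 × 6.645 × 10⁻²⁷ × 2.736 × 10⁻¹⁴) = 1.907 × 10⁻²⁰ kg·m/s.
λ = h/p = 6.626 × 10⁻³⁴ / 1.907 × 10⁻²⁰ = 3.47 × 10⁻¹⁴ m = 34.7 fm.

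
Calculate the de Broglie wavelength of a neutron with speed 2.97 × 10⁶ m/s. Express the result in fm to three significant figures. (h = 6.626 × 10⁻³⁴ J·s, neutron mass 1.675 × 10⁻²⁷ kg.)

λ = 133 fm

p = mv = 1.675 × 10⁻²⁷ × 2.97 × 10⁶ = 4.975 × 10⁻²¹ kg·m/s.
λ = h/p = 6.626 × 10⁻³⁴ / 4.975 × 10⁻²¹ = 1.33 × 10⁻¹³ m = 133 fm.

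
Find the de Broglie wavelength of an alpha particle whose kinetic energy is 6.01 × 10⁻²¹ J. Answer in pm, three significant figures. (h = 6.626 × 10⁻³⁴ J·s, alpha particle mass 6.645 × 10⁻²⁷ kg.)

λ = 74.1 pm

p = √(2mKE) = √(2 × 6.645 × 10⁻²⁷ × 6.010 × 10⁻²¹) = 8.937 × 10⁻²⁴ kg·m/s.
λ = h/p = 6.626 × 10⁻³⁴ / 8.937 × 10⁻²⁴ = 7.41 × 10⁻¹¹ m = 74.1 pm.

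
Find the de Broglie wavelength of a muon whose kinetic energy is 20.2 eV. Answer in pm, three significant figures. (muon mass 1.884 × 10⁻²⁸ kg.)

KE = 20.2 eV = 3.236 × 10⁻¹⁸ J.
p = √(2mKE) = √(2 × 1.884 × 10⁻²⁸ × 3.236 × 10⁻¹⁸) = 3.492 × 10⁻²³ kg·m/s.
λ = h/p = 6.626 × 10⁻³⁴ / 3.492 × 10⁻²³ = 1.90 × 10⁻¹¹ m = 19.0 pm.

λ = 19.0 pm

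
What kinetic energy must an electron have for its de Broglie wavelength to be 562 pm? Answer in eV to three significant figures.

p = h/λ = 6.626 × 10⁻³⁴ / 5.620 × 10⁻¹⁰ = 1.179 × 10⁻²⁴ kg·m/s.
KE = p²/(2m) = (1.179 × 10⁻²⁴)² / (2 × 9.109 × 10⁻³¹) = 7.630 × 10⁻¹⁹ J = 4.76 eV.

KE = 4.76 eV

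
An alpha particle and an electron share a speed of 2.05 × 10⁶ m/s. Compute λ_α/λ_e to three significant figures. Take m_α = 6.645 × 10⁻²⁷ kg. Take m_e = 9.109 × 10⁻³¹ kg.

At fixed v, p = mv so λ = h/(mv) ∝ 1/m.
λ_α/λ_e = m_e/m_α = 9.109 × 10⁻³¹/6.645 × 10⁻²⁷ = 1.37 × 10⁻⁴.

λ_α/λ_e = 1.37 × 10⁻⁴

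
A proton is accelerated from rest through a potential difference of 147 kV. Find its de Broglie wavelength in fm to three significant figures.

λ = 74.6 fm

KE = eV = 1.602 × 10⁻¹⁹ × 1.470 × 10⁵ = 2.355 × 10⁻¹⁴ J.
p = √(2mKE) = √(2 × 1.673 × 10⁻²⁷ × 2.355 × 10⁻¹⁴) = 8.877 × 10⁻²¹ kg·m/s.
λ = h/p = 6.626 × 10⁻³⁴ / 8.877 × 10⁻²¹ = 7.46 × 10⁻¹⁴ m = 74.6 fm.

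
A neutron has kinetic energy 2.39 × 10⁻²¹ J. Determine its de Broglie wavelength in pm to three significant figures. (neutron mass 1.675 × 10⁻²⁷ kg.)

λ = 234 pm

p = √(2mKE) = √(2 × 1.675 × 10⁻²⁷ × 2.390 × 10⁻²¹) = 2.830 × 10⁻²⁴ kg·m/s.
λ = h/p = 6.626 × 10⁻³⁴ / 2.830 × 10⁻²⁴ = 2.34 × 10⁻¹⁰ m = 234 pm.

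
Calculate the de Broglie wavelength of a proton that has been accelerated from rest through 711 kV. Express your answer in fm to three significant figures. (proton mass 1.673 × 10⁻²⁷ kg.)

λ = 33.9 fm

KE = eV = 1.602 × 10⁻¹⁹ × 7.110 × 10⁵ = 1.139 × 10⁻¹³ J.
p = √(2mKE) = √(2 × 1.673 × 10⁻²⁷ × 1.139 × 10⁻¹³) = 1.952 × 10⁻²⁰ kg·m/s.
λ = h/p = 6.626 × 10⁻³⁴ / 1.952 × 10⁻²⁰ = 3.39 × 10⁻¹⁴ m = 33.9 fm.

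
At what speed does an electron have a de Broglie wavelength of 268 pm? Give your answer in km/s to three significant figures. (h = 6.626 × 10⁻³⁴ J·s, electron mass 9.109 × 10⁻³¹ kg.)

v = 2710 km/s

p = h/λ = 6.626 × 10⁻³⁴ / 2.680 × 10⁻¹⁰ = 2.472 × 10⁻²⁴ kg·m/s.
v = p/m = 2.472 × 10⁻²⁴ / 9.109 × 10⁻³¹ = 2.71 × 10⁶ m/s = 2710 km/s.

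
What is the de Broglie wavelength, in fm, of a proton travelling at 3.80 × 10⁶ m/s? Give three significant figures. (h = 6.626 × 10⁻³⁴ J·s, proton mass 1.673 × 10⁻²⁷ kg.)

p = mv = 1.673 × 10⁻²⁷ × 3.80 × 10⁶ = 6.357 × 10⁻²¹ kg·m/s.
λ = h/p = 6.626 × 10⁻³⁴ / 6.357 × 10⁻²¹ = 1.04 × 10⁻¹³ m = 104 fm.

λ = 104 fm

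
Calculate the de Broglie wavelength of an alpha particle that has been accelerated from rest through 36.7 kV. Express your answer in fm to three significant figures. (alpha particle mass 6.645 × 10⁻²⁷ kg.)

KE = 2eV = 2 × 1.602 × 10⁻¹⁹ × 3.670 × 10⁴ = 1.176 × 10⁻¹⁴ J.
p = √(2mKE) = √(2 × 6.645 × 10⁻²⁷ × 1.176 × 10⁻¹⁴) = 1.250 × 10⁻²⁰ kg·m/s.
λ = h/p = 6.626 × 10⁻³⁴ / 1.250 × 10⁻²⁰ = 5.30 × 10⁻¹⁴ m = 53.0 fm.

λ = 53.0 fm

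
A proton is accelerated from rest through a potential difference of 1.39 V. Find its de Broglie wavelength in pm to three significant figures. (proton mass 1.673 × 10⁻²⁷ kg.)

KE = eV = 1.602 × 10⁻¹⁹ × 1.390 = 2.227 × 10⁻¹⁹ J.
p = √(2mKE) = √(2 × 1.673 × 10⁻²⁷ × 2.227 × 10⁻¹⁹) = 2.730 × 10⁻²³ kg·m/s.
λ = h/p = 6.626 × 10⁻³⁴ / 2.730 × 10⁻²³ = 2.43 × 10⁻¹¹ m = 24.3 pm.

λ = 24.3 pm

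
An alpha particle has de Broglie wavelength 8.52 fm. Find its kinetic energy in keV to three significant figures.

KE = 2840 keV

p = h/λ = 6.626 × 10⁻³⁴ / 8.520 × 10⁻¹⁵ = 7.777 × 10⁻²⁰ kg·m/s.
KE = p²/(2m) = (7.777 × 10⁻²⁰)² / (2 × 6.645 × 10⁻²⁷) = 4.551 × 10⁻¹³ J = 2840 keV.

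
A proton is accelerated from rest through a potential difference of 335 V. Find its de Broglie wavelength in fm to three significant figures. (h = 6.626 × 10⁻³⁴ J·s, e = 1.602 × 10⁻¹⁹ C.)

λ = 1560 fm

KE = eV = 1.602 × 10⁻¹⁹ × 335.0 = 5.367 × 10⁻¹⁷ J.
p = √(2mKE) = √(2 × 1.673 × 10⁻²⁷ × 5.367 × 10⁻¹⁷) = 4.238 × 10⁻²² kg·m/s.
λ = h/p = 6.626 × 10⁻³⁴ / 4.238 × 10⁻²² = 1.56 × 10⁻¹² m = 1560 fm.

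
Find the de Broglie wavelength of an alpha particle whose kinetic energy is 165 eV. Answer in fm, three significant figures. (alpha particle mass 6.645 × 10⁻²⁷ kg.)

λ = 1120 fm

KE = 165 eV = 2.643 × 10⁻¹⁷ J.
p = √(2mKE) = √(2 × 6.645 × 10⁻²⁷ × 2.643 × 10⁻¹⁷) = 5.927 × 10⁻²² kg·m/s.
λ = h/p = 6.626 × 10⁻³⁴ / 5.927 × 10⁻²² = 1.12 × 10⁻¹² m = 1120 fm.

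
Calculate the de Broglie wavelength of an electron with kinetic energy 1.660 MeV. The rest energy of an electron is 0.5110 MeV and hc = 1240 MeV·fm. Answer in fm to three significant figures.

Total energy E = KE + m₀c² = 1.660 + 0.5110 = 2.1710 MeV.
(pc)² = E² − (m₀c²)² = (2.1710)² − (0.5110)² = 4.452 MeV², so pc = 2.110 MeV.
λ = hc/(pc) = 1240 MeV·fm / 2.110 MeV = 588 fm.

λ = 588 fm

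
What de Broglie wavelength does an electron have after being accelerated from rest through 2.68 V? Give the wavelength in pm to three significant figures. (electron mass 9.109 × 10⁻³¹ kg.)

λ = 749 pm

KE = eV = 1.602 × 10⁻¹⁹ × 2.680 = 4.293 × 10⁻¹⁹ J.
p = √(2mKE) = √(2 × 9.109 × 10⁻³¹ × 4.293 × 10⁻¹⁹) = 8.844 × 10⁻²⁵ kg·m/s.
λ = h/p = 6.626 × 10⁻³⁴ / 8.844 × 10⁻²⁵ = 7.49 × 10⁻¹⁰ m = 749 pm.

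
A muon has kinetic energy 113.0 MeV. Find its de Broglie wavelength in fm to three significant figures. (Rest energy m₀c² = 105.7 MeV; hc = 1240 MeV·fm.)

Total energy E = KE + m₀c² = 113.0 + 105.7 = 218.7 MeV.
(pc)² = E² − (m₀c²)² = (218.7)² − (105.7)² = 3.666 × 10⁴ MeV², so pc = 191.5 MeV.
λ = hc/(pc) = 1240 MeV·fm / 191.5 MeV = 6.48 fm.

λ = 6.48 fm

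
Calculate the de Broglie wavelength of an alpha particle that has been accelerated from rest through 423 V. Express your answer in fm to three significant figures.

λ = 494 fm

KE = 2eV = 2 × 1.602 × 10⁻¹⁹ × 423.0 = 1.355 × 10⁻¹⁶ J.
p = √(2mKE) = √(2 × 6.645 × 10⁻²⁷ × 1.355 × 10⁻¹⁶) = 1.342 × 10⁻²¹ kg·m/s.
λ = h/p = 6.626 × 10⁻³⁴ / 1.342 × 10⁻²¹ = 4.94 × 10⁻¹³ m = 494 fm.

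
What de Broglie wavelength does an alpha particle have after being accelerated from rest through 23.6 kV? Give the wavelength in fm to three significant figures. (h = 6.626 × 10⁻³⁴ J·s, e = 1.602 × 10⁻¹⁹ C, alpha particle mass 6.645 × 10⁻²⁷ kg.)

λ = 66.1 fm

KE = 2eV = 2 × 1.602 × 10⁻¹⁹ × 2.360 × 10⁴ = 7.561 × 10⁻¹⁵ J.
p = √(2mKE) = √(2 × 6.645 × 10⁻²⁷ × 7.561 × 10⁻¹⁵) = 1.002 × 10⁻²⁰ kg·m/s.
λ = h/p = 6.626 × 10⁻³⁴ / 1.002 × 10⁻²⁰ = 6.61 × 10⁻¹⁴ m = 66.1 fm.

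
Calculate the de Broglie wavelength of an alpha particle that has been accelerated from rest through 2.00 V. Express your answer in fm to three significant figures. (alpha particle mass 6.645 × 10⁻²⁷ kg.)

KE = 2eV = 2 × 1.602 × 10⁻¹⁹ × 2.000 = 6.408 × 10⁻¹⁹ J.
p = √(2mKE) = √(2 × 6.645 × 10⁻²⁷ × 6.408 × 10⁻¹⁹) = 9.228 × 10⁻²³ kg·m/s.
λ = h/p = 6.626 × 10⁻³⁴ / 9.228 × 10⁻²³ = 7.18 × 10⁻¹² m = 7180 fm.

λ = 7180 fm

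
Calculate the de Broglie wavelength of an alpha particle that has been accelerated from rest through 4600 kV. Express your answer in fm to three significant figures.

KE = 2eV = 2 × 1.602 × 10⁻¹⁹ × 4.600 × 10⁶ = 1.474 × 10⁻¹² J.
p = √(2mKE) = √(2 × 6.645 × 10⁻²⁷ × 1.474 × 10⁻¹²) = 1.400 × 10⁻¹⁹ kg·m/s.
λ = h/p = 6.626 × 10⁻³⁴ / 1.400 × 10⁻¹⁹ = 4.73 × 10⁻¹⁵ m = 4.73 fm.

λ = 4.73 fm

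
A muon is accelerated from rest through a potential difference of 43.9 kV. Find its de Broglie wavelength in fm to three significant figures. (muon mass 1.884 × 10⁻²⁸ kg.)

λ = 407 fm

KE = eV = 1.602 × 10⁻¹⁹ × 4.390 × 10⁴ = 7.033 × 10⁻¹⁵ J.
p = √(2mKE) = √(2 × 1.884 × 10⁻²⁸ × 7.033 × 10⁻¹⁵) = 1.628 × 10⁻²¹ kg·m/s.
λ = h/p = 6.626 × 10⁻³⁴ / 1.628 × 10⁻²¹ = 4.07 × 10⁻¹³ m = 407 fm.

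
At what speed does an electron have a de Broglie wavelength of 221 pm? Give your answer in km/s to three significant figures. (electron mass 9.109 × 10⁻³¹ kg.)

v = 3290 km/s

p = h/λ = 6.626 × 10⁻³⁴ / 2.210 × 10⁻¹⁰ = 2.998 × 10⁻²⁴ kg·m/s.
v = p/m = 2.998 × 10⁻²⁴ / 9.109 × 10⁻³¹ = 3.29 × 10⁶ m/s = 3290 km/s.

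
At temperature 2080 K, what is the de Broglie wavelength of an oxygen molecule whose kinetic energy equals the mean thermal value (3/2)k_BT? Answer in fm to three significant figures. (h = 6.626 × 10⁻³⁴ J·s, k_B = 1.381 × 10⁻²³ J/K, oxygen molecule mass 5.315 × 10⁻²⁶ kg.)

λ = 9790 fm

KE = (3/2)k_BT = 1.5 × 1.381 × 10⁻²³ × 2080 = 4.309 × 10⁻²⁰ J.
p = √(2mKE) = √(2 × 5.315 × 10⁻²⁶ × 4.309 × 10⁻²⁰) = 6.768 × 10⁻²³ kg·m/s.
λ = h/p = 9.79 × 10⁻¹² m = 9790 fm.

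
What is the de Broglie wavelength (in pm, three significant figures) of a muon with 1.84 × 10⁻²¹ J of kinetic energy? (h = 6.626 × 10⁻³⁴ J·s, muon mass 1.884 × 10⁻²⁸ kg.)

p = √(2mKE) = √(2 × 1.884 × 10⁻²⁸ × 1.840 × 10⁻²¹) = 8.327 × 10⁻²⁵ kg·m/s.
λ = h/p = 6.626 × 10⁻³⁴ / 8.327 × 10⁻²⁵ = 7.96 × 10⁻¹⁰ m = 796 pm.

λ = 796 pm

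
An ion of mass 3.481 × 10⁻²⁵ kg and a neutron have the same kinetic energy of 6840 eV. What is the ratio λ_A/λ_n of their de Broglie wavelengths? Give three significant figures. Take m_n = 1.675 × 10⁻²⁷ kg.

λ_A/λ_n = 0.0694

At fixed KE, p = √(2mKE) so λ = h/p ∝ 1/√m.
λ_A/λ_n = √(m_n/m_A) = √(1.675 × 10⁻²⁷/3.481 × 10⁻²⁵) = √(4.812 × 10⁻³) = 0.0694.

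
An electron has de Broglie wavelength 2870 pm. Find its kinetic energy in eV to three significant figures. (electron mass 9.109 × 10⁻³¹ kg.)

p = h/λ = 6.626 × 10⁻³⁴ / 2.870 × 10⁻⁹ = 2.309 × 10⁻²⁵ kg·m/s.
KE = p²/(2m) = (2.309 × 10⁻²⁵)² / (2 × 9.109 × 10⁻³¹) = 2.926 × 10⁻²⁰ J = 0.183 eV.

KE = 0.183 eV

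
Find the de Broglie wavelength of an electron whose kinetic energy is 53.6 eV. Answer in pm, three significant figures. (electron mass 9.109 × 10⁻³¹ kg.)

KE = 53.6 eV = 8.587 × 10⁻¹⁸ J.
p = √(2mKE) = √(2 × 9.109 × 10⁻³¹ × 8.587 × 10⁻¹⁸) = 3.955 × 10⁻²⁴ kg·m/s.
λ = h/p = 6.626 × 10⁻³⁴ / 3.955 × 10⁻²⁴ = 1.68 × 10⁻¹⁰ m = 168 pm.

λ = 168 pm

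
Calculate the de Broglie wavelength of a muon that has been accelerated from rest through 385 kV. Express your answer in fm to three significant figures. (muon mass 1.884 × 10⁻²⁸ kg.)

KE = eV = 1.602 × 10⁻¹⁹ × 3.850 × 10⁵ = 6.168 × 10⁻¹⁴ J.
p = √(2mKE) = √(2 × 1.884 × 10⁻²⁸ × 6.168 × 10⁻¹⁴) = 4.821 × 10⁻²¹ kg·m/s.
λ = h/p = 6.626 × 10⁻³⁴ / 4.821 × 10⁻²¹ = 1.37 × 10⁻¹³ m = 137 fm.

λ = 137 fm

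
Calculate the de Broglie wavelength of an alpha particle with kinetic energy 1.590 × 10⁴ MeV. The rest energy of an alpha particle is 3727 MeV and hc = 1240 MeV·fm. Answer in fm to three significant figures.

λ = 0.0643 fm

Total energy E = KE + m₀c² = 1.590 × 10⁴ + 3727 = 19627 MeV.
(pc)² = E² − (m₀c²)² = (19627)² − (3727)² = 3.713 × 10⁸ MeV², so pc = 1.927 × 10⁴ MeV.
λ = hc/(pc) = 1240 MeV·fm / 1.927 × 10⁴ MeV = 0.0643 fm.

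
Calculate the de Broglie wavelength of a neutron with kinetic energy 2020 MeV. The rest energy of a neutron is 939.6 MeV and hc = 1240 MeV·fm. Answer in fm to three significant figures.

Total energy E = KE + m₀c² = 2020 + 939.6 = 2959.6 MeV.
(pc)² = E² − (m₀c²)² = (2959.6)² − (939.6)² = 7.876 × 10⁶ MeV², so pc = 2806 MeV.
λ = hc/(pc) = 1240 MeV·fm / 2806 MeV = 0.442 fm.

λ = 0.442 fm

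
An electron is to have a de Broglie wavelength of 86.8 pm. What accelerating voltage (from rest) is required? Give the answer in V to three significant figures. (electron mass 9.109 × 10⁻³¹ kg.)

V = 200 V

p = h/λ = 6.626 × 10⁻³⁴ / 8.680 × 10⁻¹¹ = 7.634 × 10⁻²⁴ kg·m/s.
KE = p²/(2m) = 3.199 × 10⁻¹⁷ J.
V = KE/e = 3.199 × 10⁻¹⁷ / (1.602 × 10⁻¹⁹) = 200 V.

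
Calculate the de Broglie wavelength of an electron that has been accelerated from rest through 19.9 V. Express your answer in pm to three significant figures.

KE = eV = 1.602 × 10⁻¹⁹ × 19.90 = 3.188 × 10⁻¹⁸ J.
p = √(2mKE) = √(2 × 9.109 × 10⁻³¹ × 3.188 × 10⁻¹⁸) = 2.410 × 10⁻²⁴ kg·m/s.
λ = h/p = 6.626 × 10⁻³⁴ / 2.410 × 10⁻²⁴ = 2.75 × 10⁻¹⁰ m = 275 pm.

λ = 275 pm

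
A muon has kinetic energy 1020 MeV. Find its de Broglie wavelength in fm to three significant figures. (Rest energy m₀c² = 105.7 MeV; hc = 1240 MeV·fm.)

λ = 1.11 fm

Total energy E = KE + m₀c² = 1020 + 105.7 = 1125.7 MeV.
(pc)² = E² − (m₀c²)² = (1125.7)² − (105.7)² = 1.256 × 10⁶ MeV², so pc = 1121 MeV.
λ = hc/(pc) = 1240 MeV·fm / 1121 MeV = 1.11 fm.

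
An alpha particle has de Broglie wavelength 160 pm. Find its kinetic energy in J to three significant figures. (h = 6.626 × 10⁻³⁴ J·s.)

p = h/λ = 6.626 × 10⁻³⁴ / 1.600 × 10⁻¹⁰ = 4.141 × 10⁻²⁴ kg·m/s.
KE = p²/(2m) = (4.141 × 10⁻²⁴)² / (2 × 6.645 × 10⁻²⁷) = 1.290 × 10⁻²¹ J = 1.29 × 10⁻²¹ J.

KE = 1.29 × 10⁻²¹ J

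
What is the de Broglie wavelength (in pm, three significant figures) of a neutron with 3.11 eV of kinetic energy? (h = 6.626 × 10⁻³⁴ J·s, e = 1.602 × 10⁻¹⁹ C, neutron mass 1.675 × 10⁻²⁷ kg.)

KE = 3.11 eV = 4.982 × 10⁻¹⁹ J.
p = √(2mKE) = √(2 × 1.675 × 10⁻²⁷ × 4.982 × 10⁻¹⁹) = 4.085 × 10⁻²³ kg·m/s.
λ = h/p = 6.626 × 10⁻³⁴ / 4.085 × 10⁻²³ = 1.62 × 10⁻¹¹ m = 16.2 pm.

λ = 16.2 pm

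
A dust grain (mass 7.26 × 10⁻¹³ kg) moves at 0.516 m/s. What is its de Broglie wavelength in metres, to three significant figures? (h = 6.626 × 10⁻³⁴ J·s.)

λ = 1.77 × 10⁻²¹ m

p = mv = 7.26 × 10⁻¹³ × 0.516 = 3.746 × 10⁻¹³ kg·m/s.
λ = h/p = 6.626 × 10⁻³⁴ / 3.746 × 10⁻¹³ = 1.77 × 10⁻²¹ m.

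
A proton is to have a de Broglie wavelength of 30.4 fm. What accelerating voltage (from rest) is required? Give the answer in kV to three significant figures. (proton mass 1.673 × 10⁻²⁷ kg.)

V = 886 kV

p = h/λ = 6.626 × 10⁻³⁴ / 3.040 × 10⁻¹⁴ = 2.180 × 10⁻²⁰ kg·m/s.
KE = p²/(2m) = 1.420 × 10⁻¹³ J.
V = KE/e = 1.420 × 10⁻¹³ / (1.602 × 10⁻¹⁹) = 886 kV.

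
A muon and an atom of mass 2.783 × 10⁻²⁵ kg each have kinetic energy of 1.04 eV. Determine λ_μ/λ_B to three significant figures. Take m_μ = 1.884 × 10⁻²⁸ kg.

λ_μ/λ_B = 38.4

At fixed KE, p = √(2mKE) so λ = h/p ∝ 1/√m.
λ_μ/λ_B = √(m_B/m_μ) = √(2.783 × 10⁻²⁵/1.884 × 10⁻²⁸) = √(1477) = 38.4.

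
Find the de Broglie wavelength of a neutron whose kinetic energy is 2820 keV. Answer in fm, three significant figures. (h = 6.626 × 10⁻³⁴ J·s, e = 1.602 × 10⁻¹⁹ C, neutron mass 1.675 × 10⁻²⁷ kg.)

KE = 2820 keV = 4.518 × 10⁻¹³ J.
p = √(2mKE) = √(2 × 1.675 × 10⁻²⁷ × 4.518 × 10⁻¹³) = 3.890 × 10⁻²⁰ kg·m/s.
λ = h/p = 6.626 × 10⁻³⁴ / 3.890 × 10⁻²⁰ = 1.70 × 10⁻¹⁴ m = 17.0 fm.

λ = 17.0 fm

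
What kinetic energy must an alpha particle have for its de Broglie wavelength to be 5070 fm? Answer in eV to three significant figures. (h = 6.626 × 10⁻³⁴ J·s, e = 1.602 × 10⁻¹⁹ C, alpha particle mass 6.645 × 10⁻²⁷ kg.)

KE = 8.02 eV

p = h/λ = 6.626 × 10⁻³⁴ / 5.070 × 10⁻¹² = 1.307 × 10⁻²² kg·m/s.
KE = p²/(2m) = (1.307 × 10⁻²²)² / (2 × 6.645 × 10⁻²⁷) = 1.285 × 10⁻¹⁸ J = 8.02 eV.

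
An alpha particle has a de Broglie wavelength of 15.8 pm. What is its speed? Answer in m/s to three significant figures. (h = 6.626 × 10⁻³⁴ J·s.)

p = h/λ = 6.626 × 10⁻³⁴ / 1.580 × 10⁻¹¹ = 4.194 × 10⁻²³ kg·m/s.
v = p/m = 4.194 × 10⁻²³ / 6.645 × 10⁻²⁷ = 6.31 × 10³ m/s = 6310 m/s.

v = 6310 m/s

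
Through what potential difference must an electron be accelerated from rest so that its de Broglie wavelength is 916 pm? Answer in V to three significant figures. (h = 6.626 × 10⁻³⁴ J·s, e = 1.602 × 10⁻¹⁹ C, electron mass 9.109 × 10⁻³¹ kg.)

V = 1.79 V

p = h/λ = 6.626 × 10⁻³⁴ / 9.160 × 10⁻¹⁰ = 7.234 × 10⁻²⁵ kg·m/s.
KE = p²/(2m) = 2.872 × 10⁻¹⁹ J.
V = KE/e = 2.872 × 10⁻¹⁹ / (1.602 × 10⁻¹⁹) = 1.79 V.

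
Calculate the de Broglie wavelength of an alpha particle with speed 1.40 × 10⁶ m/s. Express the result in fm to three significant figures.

λ = 71.2 fm

p = mv = 6.645 × 10⁻²⁷ × 1.40 × 10⁶ = 9.303 × 10⁻²¹ kg·m/s.
λ = h/p = 6.626 × 10⁻³⁴ / 9.303 × 10⁻²¹ = 7.12 × 10⁻¹⁴ m = 71.2 fm.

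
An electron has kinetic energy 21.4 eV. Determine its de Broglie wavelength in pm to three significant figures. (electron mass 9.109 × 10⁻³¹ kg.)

λ = 265 pm

KE = 21.4 eV = 3.428 × 10⁻¹⁸ J.
p = √(2mKE) = √(2 × 9.109 × 10⁻³¹ × 3.428 × 10⁻¹⁸) = 2.499 × 10⁻²⁴ kg·m/s.
λ = h/p = 6.626 × 10⁻³⁴ / 2.499 × 10⁻²⁴ = 2.65 × 10⁻¹⁰ m = 265 pm.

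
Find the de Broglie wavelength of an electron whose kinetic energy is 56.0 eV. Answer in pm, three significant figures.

λ = 164 pm

KE = 56.0 eV = 8.971 × 10⁻¹⁸ J.
p = √(2mKE) = √(2 × 9.109 × 10⁻³¹ × 8.971 × 10⁻¹⁸) = 4.043 × 10⁻²⁴ kg·m/s.
λ = h/p = 6.626 × 10⁻³⁴ / 4.043 × 10⁻²⁴ = 1.64 × 10⁻¹⁰ m = 164 pm.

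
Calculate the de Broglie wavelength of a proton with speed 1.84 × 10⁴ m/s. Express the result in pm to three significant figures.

λ = 21.5 pm

p = mv = 1.673 × 10⁻²⁷ × 1.84 × 10⁴ = 3.078 × 10⁻²³ kg·m/s.
λ = h/p = 6.626 × 10⁻³⁴ / 3.078 × 10⁻²³ = 2.15 × 10⁻¹¹ m = 21.5 pm.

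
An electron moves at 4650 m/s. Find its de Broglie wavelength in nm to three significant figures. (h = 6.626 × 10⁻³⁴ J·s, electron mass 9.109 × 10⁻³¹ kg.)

λ = 156 nm

p = mv = 9.109 × 10⁻³¹ × 4650 = 4.236 × 10⁻²⁷ kg·m/s.
λ = h/p = 6.626 × 10⁻³⁴ / 4.236 × 10⁻²⁷ = 1.56 × 10⁻⁷ m = 156 nm.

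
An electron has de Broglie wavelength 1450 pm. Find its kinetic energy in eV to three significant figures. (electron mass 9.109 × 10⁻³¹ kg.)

KE = 0.715 eV

p = h/λ = 6.626 × 10⁻³⁴ / 1.450 × 10⁻⁹ = 4.570 × 10⁻²⁵ kg·m/s.
KE = p²/(2m) = (4.570 × 10⁻²⁵)² / (2 × 9.109 × 10⁻³¹) = 1.146 × 10⁻¹⁹ J = 0.715 eV.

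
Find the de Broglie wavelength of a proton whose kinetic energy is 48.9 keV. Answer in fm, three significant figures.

KE = 48.9 keV = 7.834 × 10⁻¹⁵ J.
p = √(2mKE) = √(2 × 1.673 × 10⁻²⁷ × 7.834 × 10⁻¹⁵) = 5.120 × 10⁻²¹ kg·m/s.
λ = h/p = 6.626 × 10⁻³⁴ / 5.120 × 10⁻²¹ = 1.29 × 10⁻¹³ m = 129 fm.

λ = 129 fm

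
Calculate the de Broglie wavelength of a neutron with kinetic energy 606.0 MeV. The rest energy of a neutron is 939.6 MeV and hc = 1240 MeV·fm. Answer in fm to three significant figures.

λ = 1.01 fm

Total energy E = KE + m₀c² = 606.0 + 939.6 = 1545.6 MeV.
(pc)² = E² − (m₀c²)² = (1545.6)² − (939.6)² = 1.506 × 10⁶ MeV², so pc = 1227 MeV.
λ = hc/(pc) = 1240 MeV·fm / 1227 MeV = 1.01 fm.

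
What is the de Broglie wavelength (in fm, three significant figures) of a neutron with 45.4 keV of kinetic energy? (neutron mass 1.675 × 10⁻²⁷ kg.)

KE = 45.4 keV = 7.273 × 10⁻¹⁵ J.
p = √(2mKE) = √(2 × 1.675 × 10⁻²⁷ × 7.273 × 10⁻¹⁵) = 4.936 × 10⁻²¹ kg·m/s.
λ = h/p = 6.626 × 10⁻³⁴ / 4.936 × 10⁻²¹ = 1.34 × 10⁻¹³ m = 134 fm.

λ = 134 fm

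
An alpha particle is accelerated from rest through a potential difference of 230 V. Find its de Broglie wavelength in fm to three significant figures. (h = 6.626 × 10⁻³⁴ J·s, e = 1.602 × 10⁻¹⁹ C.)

λ = 670 fm

KE = 2eV = 2 × 1.602 × 10⁻¹⁹ × 230.0 = 7.369 × 10⁻¹⁷ J.
p = √(2mKE) = √(2 × 6.645 × 10⁻²⁷ × 7.369 × 10⁻¹⁷) = 9.896 × 10⁻²² kg·m/s.
λ = h/p = 6.626 × 10⁻³⁴ / 9.896 × 10⁻²² = 6.70 × 10⁻¹³ m = 670 fm.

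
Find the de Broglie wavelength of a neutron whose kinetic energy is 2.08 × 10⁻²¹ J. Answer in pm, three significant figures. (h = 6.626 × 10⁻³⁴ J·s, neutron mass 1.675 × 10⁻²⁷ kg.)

λ = 251 pm

p = √(2mKE) = √(2 × 1.675 × 10⁻²⁷ × 2.080 × 10⁻²¹) = 2.640 × 10⁻²⁴ kg·m/s.
λ = h/p = 6.626 × 10⁻³⁴ / 2.640 × 10⁻²⁴ = 2.51 × 10⁻¹⁰ m = 251 pm.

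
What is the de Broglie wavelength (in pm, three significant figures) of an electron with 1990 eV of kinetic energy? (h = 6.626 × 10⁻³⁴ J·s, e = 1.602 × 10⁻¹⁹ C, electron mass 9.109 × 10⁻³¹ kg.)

KE = 1990 eV = 3.188 × 10⁻¹⁶ J.
p = √(2mKE) = √(2 × 9.109 × 10⁻³¹ × 3.188 × 10⁻¹⁶) = 2.410 × 10⁻²³ kg·m/s.
λ = h/p = 6.626 × 10⁻³⁴ / 2.410 × 10⁻²³ = 2.75 × 10⁻¹¹ m = 27.5 pm.

λ = 27.5 pm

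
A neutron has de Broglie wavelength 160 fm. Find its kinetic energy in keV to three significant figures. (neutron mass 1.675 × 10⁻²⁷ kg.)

p = h/λ = 6.626 × 10⁻³⁴ / 1.600 × 10⁻¹³ = 4.141 × 10⁻²¹ kg·m/s.
KE = p²/(2m) = (4.141 × 10⁻²¹)² / (2 × 1.675 × 10⁻²⁷) = 5.119 × 10⁻¹⁵ J = 32.0 keV.

KE = 32.0 keV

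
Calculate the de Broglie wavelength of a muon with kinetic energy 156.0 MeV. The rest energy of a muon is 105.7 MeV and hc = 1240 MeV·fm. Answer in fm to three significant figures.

λ = 5.18 fm

Total energy E = KE + m₀c² = 156.0 + 105.7 = 261.7 MeV.
(pc)² = E² − (m₀c²)² = (261.7)² − (105.7)² = 5.731 × 10⁴ MeV², so pc = 239.4 MeV.
λ = hc/(pc) = 1240 MeV·fm / 239.4 MeV = 5.18 fm.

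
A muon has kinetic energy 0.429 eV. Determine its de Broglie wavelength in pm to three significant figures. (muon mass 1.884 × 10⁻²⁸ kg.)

KE = 0.429 eV = 6.873 × 10⁻²⁰ J.
p = √(2mKE) = √(2 × 1.884 × 10⁻²⁸ × 6.873 × 10⁻²⁰) = 5.089 × 10⁻²⁴ kg·m/s.
λ = h/p = 6.626 × 10⁻³⁴ / 5.089 × 10⁻²⁴ = 1.30 × 10⁻¹⁰ m = 130 pm.

λ = 130 pm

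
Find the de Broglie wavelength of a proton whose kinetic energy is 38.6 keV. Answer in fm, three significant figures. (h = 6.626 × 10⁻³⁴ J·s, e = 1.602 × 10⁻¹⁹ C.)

λ = 146 fm

KE = 38.6 keV = 6.184 × 10⁻¹⁵ J.
p = √(2mKE) = √(2 × 1.673 × 10⁻²⁷ × 6.184 × 10⁻¹⁵) = 4.549 × 10⁻²¹ kg·m/s.
λ = h/p = 6.626 × 10⁻³⁴ / 4.549 × 10⁻²¹ = 1.46 × 10⁻¹³ m = 146 fm.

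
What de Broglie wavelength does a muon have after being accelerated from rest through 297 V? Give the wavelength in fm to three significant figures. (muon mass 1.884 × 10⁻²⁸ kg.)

λ = 4950 fm

KE = eV = 1.602 × 10⁻¹⁹ × 297.0 = 4.758 × 10⁻¹⁷ J.
p = √(2mKE) = √(2 × 1.884 × 10⁻²⁸ × 4.758 × 10⁻¹⁷) = 1.339 × 10⁻²² kg·m/s.
λ = h/p = 6.626 × 10⁻³⁴ / 1.339 × 10⁻²² = 4.95 × 10⁻¹² m = 4950 fm.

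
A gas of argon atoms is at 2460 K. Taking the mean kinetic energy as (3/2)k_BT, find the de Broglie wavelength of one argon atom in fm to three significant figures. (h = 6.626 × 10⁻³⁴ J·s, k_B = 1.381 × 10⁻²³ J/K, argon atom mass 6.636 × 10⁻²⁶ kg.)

λ = 8060 fm

KE = (3/2)k_BT = 1.5 × 1.381 × 10⁻²³ × 2460 = 5.096 × 10⁻²⁰ J.
p = √(2mKE) = √(2 × 6.636 × 10⁻²⁶ × 5.096 × 10⁻²⁰) = 8.224 × 10⁻²³ kg·m/s.
λ = h/p = 8.06 × 10⁻¹² m = 8060 fm.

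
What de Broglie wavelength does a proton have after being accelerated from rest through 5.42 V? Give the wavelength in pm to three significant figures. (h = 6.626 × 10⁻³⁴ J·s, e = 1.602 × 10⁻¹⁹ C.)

KE = eV = 1.602 × 10⁻¹⁹ × 5.420 = 8.683 × 10⁻¹⁹ J.
p = √(2mKE) = √(2 × 1.673 × 10⁻²⁷ × 8.683 × 10⁻¹⁹) = 5.390 × 10⁻²³ kg·m/s.
λ = h/p = 6.626 × 10⁻³⁴ / 5.390 × 10⁻²³ = 1.23 × 10⁻¹¹ m = 12.3 pm.

λ = 12.3 pm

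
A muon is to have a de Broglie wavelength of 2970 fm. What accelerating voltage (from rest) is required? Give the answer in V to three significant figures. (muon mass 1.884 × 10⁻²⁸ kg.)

V = 825 V

p = h/λ = 6.626 × 10⁻³⁴ / 2.970 × 10⁻¹² = 2.231 × 10⁻²² kg·m/s.
KE = p²/(2m) = 1.321 × 10⁻¹⁶ J.
V = KE/e = 1.321 × 10⁻¹⁶ / (1.602 × 10⁻¹⁹) = 825 V.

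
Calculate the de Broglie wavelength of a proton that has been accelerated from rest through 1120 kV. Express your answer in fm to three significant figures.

λ = 27.0 fm

KE = eV = 1.602 × 10⁻¹⁹ × 1.120 × 10⁶ = 1.794 × 10⁻¹³ J.
p = √(2mKE) = √(2 × 1.673 × 10⁻²⁷ × 1.794 × 10⁻¹³) = 2.450 × 10⁻²⁰ kg·m/s.
λ = h/p = 6.626 × 10⁻³⁴ / 2.450 × 10⁻²⁰ = 2.70 × 10⁻¹⁴ m = 27.0 fm.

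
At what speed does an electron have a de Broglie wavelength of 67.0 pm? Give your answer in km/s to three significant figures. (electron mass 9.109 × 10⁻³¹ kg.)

p = h/λ = 6.626 × 10⁻³⁴ / 6.700 × 10⁻¹¹ = 9.890 × 10⁻²⁴ kg·m/s.
v = p/m = 9.890 × 10⁻²⁴ / 9.109 × 10⁻³¹ = 1.09 × 10⁷ m/s = 1.09 × 10⁴ km/s.

v = 1.09 × 10⁴ km/s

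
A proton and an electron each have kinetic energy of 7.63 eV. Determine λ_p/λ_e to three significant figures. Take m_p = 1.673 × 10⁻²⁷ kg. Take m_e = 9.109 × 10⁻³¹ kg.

λ_p/λ_e = 0.0233

At fixed KE, p = √(2mKE) so λ = h/p ∝ 1/√m.
λ_p/λ_e = √(m_e/m_p) = √(9.109 × 10⁻³¹/1.673 × 10⁻²⁷) = √(5.445 × 10⁻⁴) = 0.0233.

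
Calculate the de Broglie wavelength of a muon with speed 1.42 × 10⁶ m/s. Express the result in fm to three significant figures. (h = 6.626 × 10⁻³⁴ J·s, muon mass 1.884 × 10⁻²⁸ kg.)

λ = 2480 fm

p = mv = 1.884 × 10⁻²⁸ × 1.42 × 10⁶ = 2.675 × 10⁻²² kg·m/s.
λ = h/p = 6.626 × 10⁻³⁴ / 2.675 × 10⁻²² = 2.48 × 10⁻¹² m = 2480 fm.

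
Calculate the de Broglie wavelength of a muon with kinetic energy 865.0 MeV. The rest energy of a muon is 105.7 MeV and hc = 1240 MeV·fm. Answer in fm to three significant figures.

λ = 1.29 fm

Total energy E = KE + m₀c² = 865.0 + 105.7 = 970.7 MeV.
(pc)² = E² − (m₀c²)² = (970.7)² − (105.7)² = 9.311 × 10⁵ MeV², so pc = 964.9 MeV.
λ = hc/(pc) = 1240 MeV·fm / 964.9 MeV = 1.29 fm.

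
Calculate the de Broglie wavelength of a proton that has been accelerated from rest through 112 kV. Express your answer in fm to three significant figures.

KE = eV = 1.602 × 10⁻¹⁹ × 1.120 × 10⁵ = 1.794 × 10⁻¹⁴ J.
p = √(2mKE) = √(2 × 1.673 × 10⁻²⁷ × 1.794 × 10⁻¹⁴) = 7.748 × 10⁻²¹ kg·m/s.
λ = h/p = 6.626 × 10⁻³⁴ / 7.748 × 10⁻²¹ = 8.55 × 10⁻¹⁴ m = 85.5 fm.

λ = 85.5 fm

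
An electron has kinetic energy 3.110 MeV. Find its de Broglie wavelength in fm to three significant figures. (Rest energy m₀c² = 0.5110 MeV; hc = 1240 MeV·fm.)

Total energy E = KE + m₀c² = 3.110 + 0.5110 = 3.6210 MeV.
(pc)² = E² − (m₀c²)² = (3.6210)² − (0.5110)² = 12.85 MeV², so pc = 3.585 MeV.
λ = hc/(pc) = 1240 MeV·fm / 3.585 MeV = 346 fm.

λ = 346 fm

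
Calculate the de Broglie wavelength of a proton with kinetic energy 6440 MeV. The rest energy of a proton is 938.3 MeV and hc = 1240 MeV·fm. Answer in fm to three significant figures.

Total energy E = KE + m₀c² = 6440 + 938.3 = 7378.3 MeV.
(pc)² = E² − (m₀c²)² = (7378.3)² − (938.3)² = 5.356 × 10⁷ MeV², so pc = 7318 MeV.
λ = hc/(pc) = 1240 MeV·fm / 7318 MeV = 0.169 fm.

λ = 0.169 fm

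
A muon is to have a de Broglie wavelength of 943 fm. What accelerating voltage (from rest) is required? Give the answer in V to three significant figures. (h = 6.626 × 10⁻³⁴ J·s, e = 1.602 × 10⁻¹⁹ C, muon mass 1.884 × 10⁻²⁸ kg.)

p = h/λ = 6.626 × 10⁻³⁴ / 9.430 × 10⁻¹³ = 7.027 × 10⁻²² kg·m/s.
KE = p²/(2m) = 1.310 × 10⁻¹⁵ J.
V = KE/e = 1.310 × 10⁻¹⁵ / (1.602 × 10⁻¹⁹) = 8180 V.

V = 8180 V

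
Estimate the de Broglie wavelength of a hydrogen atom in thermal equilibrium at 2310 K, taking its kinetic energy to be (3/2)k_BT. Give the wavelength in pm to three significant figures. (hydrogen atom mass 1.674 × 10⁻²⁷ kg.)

λ = 52.3 pm

KE = (3/2)k_BT = 1.5 × 1.381 × 10⁻²³ × 2310 = 4.785 × 10⁻²⁰ J.
p = √(2mKE) = √(2 × 1.674 × 10⁻²⁷ × 4.785 × 10⁻²⁰) = 1.266 × 10⁻²³ kg·m/s.
λ = h/p = 5.23 × 10⁻¹¹ m = 52.3 pm.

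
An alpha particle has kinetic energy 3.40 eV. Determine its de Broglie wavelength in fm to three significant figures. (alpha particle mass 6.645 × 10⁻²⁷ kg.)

λ = 7790 fm

KE = 3.40 eV = 5.447 × 10⁻¹⁹ J.
p = √(2mKE) = √(2 × 6.645 × 10⁻²⁷ × 5.447 × 10⁻¹⁹) = 8.508 × 10⁻²³ kg·m/s.
λ = h/p = 6.626 × 10⁻³⁴ / 8.508 × 10⁻²³ = 7.79 × 10⁻¹² m = 7790 fm.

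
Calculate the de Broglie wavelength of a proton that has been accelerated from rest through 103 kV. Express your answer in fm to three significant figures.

λ = 89.2 fm

KE = eV = 1.602 × 10⁻¹⁹ × 1.030 × 10⁵ = 1.650 × 10⁻¹⁴ J.
p = √(2mKE) = √(2 × 1.673 × 10⁻²⁷ × 1.650 × 10⁻¹⁴) = 7.430 × 10⁻²¹ kg·m/s.
λ = h/p = 6.626 × 10⁻³⁴ / 7.430 × 10⁻²¹ = 8.92 × 10⁻¹⁴ m = 89.2 fm.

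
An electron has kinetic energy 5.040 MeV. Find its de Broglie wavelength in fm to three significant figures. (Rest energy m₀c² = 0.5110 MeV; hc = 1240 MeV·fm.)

λ = 224 fm

Total energy E = KE + m₀c² = 5.040 + 0.5110 = 5.5510 MeV.
(pc)² = E² − (m₀c²)² = (5.5510)² − (0.5110)² = 30.55 MeV², so pc = 5.527 MeV.
λ = hc/(pc) = 1240 MeV·fm / 5.527 MeV = 224 fm.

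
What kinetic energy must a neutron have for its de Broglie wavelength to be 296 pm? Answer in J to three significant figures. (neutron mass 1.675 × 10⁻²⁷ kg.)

KE = 1.50 × 10⁻²¹ J

p = h/λ = 6.626 × 10⁻³⁴ / 2.960 × 10⁻¹⁰ = 2.239 × 10⁻²⁴ kg·m/s.
KE = p²/(2m) = (2.239 × 10⁻²⁴)² / (2 × 1.675 × 10⁻²⁷) = 1.496 × 10⁻²¹ J = 1.50 × 10⁻²¹ J.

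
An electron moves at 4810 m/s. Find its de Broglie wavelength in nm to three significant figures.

p = mv = 9.109 × 10⁻³¹ × 4810 = 4.381 × 10⁻²⁷ kg·m/s.
λ = h/p = 6.626 × 10⁻³⁴ / 4.381 × 10⁻²⁷ = 1.51 × 10⁻⁷ m = 151 nm.

λ = 151 nm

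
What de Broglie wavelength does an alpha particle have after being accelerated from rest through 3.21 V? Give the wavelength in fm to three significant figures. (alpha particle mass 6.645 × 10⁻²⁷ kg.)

KE = 2eV = 2 × 1.602 × 10⁻¹⁹ × 3.210 = 1.028 × 10⁻¹⁸ J.
p = √(2mKE) = √(2 × 6.645 × 10⁻²⁷ × 1.028 × 10⁻¹⁸) = 1.169 × 10⁻²² kg·m/s.
λ = h/p = 6.626 × 10⁻³⁴ / 1.169 × 10⁻²² = 5.67 × 10⁻¹² m = 5670 fm.

λ = 5670 fm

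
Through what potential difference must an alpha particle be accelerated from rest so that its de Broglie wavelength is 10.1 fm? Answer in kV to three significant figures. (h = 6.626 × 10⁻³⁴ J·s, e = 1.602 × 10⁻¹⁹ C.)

V = 1010 kV

p = h/λ = 6.626 × 10⁻³⁴ / 1.010 × 10⁻¹⁴ = 6.560 × 10⁻²⁰ kg·m/s.
KE = p²/(2m) = 3.238 × 10⁻¹³ J.
V = KE/2e = 3.238 × 10⁻¹³ / (2 × 1.602 × 10⁻¹⁹) = 1010 kV.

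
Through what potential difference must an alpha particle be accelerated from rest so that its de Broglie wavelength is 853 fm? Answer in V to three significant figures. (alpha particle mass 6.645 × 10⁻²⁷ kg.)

p = h/λ = 6.626 × 10⁻³⁴ / 8.530 × 10⁻¹³ = 7.768 × 10⁻²² kg·m/s.
KE = p²/(2m) = 4.540 × 10⁻¹⁷ J.
V = KE/2e = 4.540 × 10⁻¹⁷ / (2 × 1.602 × 10⁻¹⁹) = 142 V.

V = 142 V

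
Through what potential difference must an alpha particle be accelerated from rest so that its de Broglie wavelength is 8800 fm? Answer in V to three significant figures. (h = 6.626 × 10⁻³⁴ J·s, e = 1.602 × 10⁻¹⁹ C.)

V = 1.33 V

p = h/λ = 6.626 × 10⁻³⁴ / 8.800 × 10⁻¹² = 7.530 × 10⁻²³ kg·m/s.
KE = p²/(2m) = 4.266 × 10⁻¹⁹ J.
V = KE/2e = 4.266 × 10⁻¹⁹ / (2 × 1.602 × 10⁻¹⁹) = 1.33 V.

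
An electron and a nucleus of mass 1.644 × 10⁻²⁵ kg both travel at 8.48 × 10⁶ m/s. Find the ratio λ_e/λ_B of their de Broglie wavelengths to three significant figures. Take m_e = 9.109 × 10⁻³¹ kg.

λ_e/λ_B = 1.80 × 10⁵

At fixed v, p = mv so λ = h/(mv) ∝ 1/m.
λ_e/λ_B = m_B/m_e = 1.644 × 10⁻²⁵/9.109 × 10⁻³¹ = 1.80 × 10⁵.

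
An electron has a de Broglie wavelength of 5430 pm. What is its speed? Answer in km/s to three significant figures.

v = 134 km/s

p = h/λ = 6.626 × 10⁻³⁴ / 5.430 × 10⁻⁹ = 1.220 × 10⁻²⁵ kg·m/s.
v = p/m = 1.220 × 10⁻²⁵ / 9.109 × 10⁻³¹ = 1.34 × 10⁵ m/s = 134 km/s.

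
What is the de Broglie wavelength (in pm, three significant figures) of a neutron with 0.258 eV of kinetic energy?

KE = 0.258 eV = 4.133 × 10⁻²⁰ J.
p = √(2mKE) = √(2 × 1.675 × 10⁻²⁷ × 4.133 × 10⁻²⁰) = 1.177 × 10⁻²³ kg·m/s.
λ = h/p = 6.626 × 10⁻³⁴ / 1.177 × 10⁻²³ = 5.63 × 10⁻¹¹ m = 56.3 pm.

λ = 56.3 pm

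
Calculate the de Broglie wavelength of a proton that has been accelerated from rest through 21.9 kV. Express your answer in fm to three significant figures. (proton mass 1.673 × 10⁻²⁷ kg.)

λ = 193 fm

KE = eV = 1.602 × 10⁻¹⁹ × 2.190 × 10⁴ = 3.508 × 10⁻¹⁵ J.
p = √(2mKE) = √(2 × 1.673 × 10⁻²⁷ × 3.508 × 10⁻¹⁵) = 3.426 × 10⁻²¹ kg·m/s.
λ = h/p = 6.626 × 10⁻³⁴ / 3.426 × 10⁻²¹ = 1.93 × 10⁻¹³ m = 193 fm.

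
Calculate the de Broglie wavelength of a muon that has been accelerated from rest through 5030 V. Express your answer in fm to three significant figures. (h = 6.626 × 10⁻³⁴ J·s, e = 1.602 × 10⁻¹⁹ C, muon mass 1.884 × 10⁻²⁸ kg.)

KE = eV = 1.602 × 10⁻¹⁹ × 5030 = 8.058 × 10⁻¹⁶ J.
p = √(2mKE) = √(2 × 1.884 × 10⁻²⁸ × 8.058 × 10⁻¹⁶) = 5.510 × 10⁻²² kg·m/s.
λ = h/p = 6.626 × 10⁻³⁴ / 5.510 × 10⁻²² = 1.20 × 10⁻¹² m = 1200 fm.

λ = 1200 fm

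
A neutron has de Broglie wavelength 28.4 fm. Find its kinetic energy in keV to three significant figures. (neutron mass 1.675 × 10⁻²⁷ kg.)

p = h/λ = 6.626 × 10⁻³⁴ / 2.840 × 10⁻¹⁴ = 2.333 × 10⁻²⁰ kg·m/s.
KE = p²/(2m) = (2.333 × 10⁻²⁰)² / (2 × 1.675 × 10⁻²⁷) = 1.625 × 10⁻¹³ J = 1010 keV.

KE = 1010 keV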